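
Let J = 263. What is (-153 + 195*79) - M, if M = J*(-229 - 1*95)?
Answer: 100464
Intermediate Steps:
M = -85212 (M = 263*(-229 - 1*95) = 263*(-229 - 95) = 263*(-324) = -85212)
(-153 + 195*79) - M = (-153 + 195*79) - 1*(-85212) = (-153 + 15405) + 85212 = 15252 + 85212 = 100464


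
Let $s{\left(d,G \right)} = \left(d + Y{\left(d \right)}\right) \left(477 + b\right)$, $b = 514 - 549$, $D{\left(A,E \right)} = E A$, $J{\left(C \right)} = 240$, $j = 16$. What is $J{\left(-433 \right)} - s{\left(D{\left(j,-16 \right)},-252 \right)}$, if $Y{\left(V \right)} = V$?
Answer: $226544$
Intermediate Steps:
$D{\left(A,E \right)} = A E$
$b = -35$
$s{\left(d,G \right)} = 884 d$ ($s{\left(d,G \right)} = \left(d + d\right) \left(477 - 35\right) = 2 d 442 = 884 d$)
$J{\left(-433 \right)} - s{\left(D{\left(j,-16 \right)},-252 \right)} = 240 - 884 \cdot 16 \left(-16\right) = 240 - 884 \left(-256\right) = 240 - -226304 = 240 + 226304 = 226544$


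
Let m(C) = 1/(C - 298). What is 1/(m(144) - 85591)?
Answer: -154/13181015 ≈ -1.1683e-5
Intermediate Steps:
m(C) = 1/(-298 + C)
1/(m(144) - 85591) = 1/(1/(-298 + 144) - 85591) = 1/(1/(-154) - 85591) = 1/(-1/154 - 85591) = 1/(-13181015/154) = -154/13181015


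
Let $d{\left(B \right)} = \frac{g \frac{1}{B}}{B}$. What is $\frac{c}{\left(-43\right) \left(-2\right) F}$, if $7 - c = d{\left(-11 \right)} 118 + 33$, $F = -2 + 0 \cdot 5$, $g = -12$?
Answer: $\frac{865}{10406} \approx 0.083125$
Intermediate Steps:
$d{\left(B \right)} = - \frac{12}{B^{2}}$ ($d{\left(B \right)} = \frac{\left(-12\right) \frac{1}{B}}{B} = - \frac{12}{B^{2}}$)
$F = -2$ ($F = -2 + 0 = -2$)
$c = - \frac{1730}{121}$ ($c = 7 - \left(- \frac{12}{121} \cdot 118 + 33\right) = 7 - \left(\left(-12\right) \frac{1}{121} \cdot 118 + 33\right) = 7 - \left(\left(- \frac{12}{121}\right) 118 + 33\right) = 7 - \left(- \frac{1416}{121} + 33\right) = 7 - \frac{2577}{121} = - \frac{1730}{121} \approx -14.298$)
$\frac{c}{\left(-43\right) \left(-2\right) F} = - \frac{1730}{121 \left(-43\right) \left(-2\right) \left(-2\right)} = - \frac{1730}{121 \cdot 86 \left(-2\right)} = - \frac{1730}{121 \left(-172\right)} = \left(- \frac{1730}{121}\right) \left(- \frac{1}{172}\right) = \frac{865}{10406}$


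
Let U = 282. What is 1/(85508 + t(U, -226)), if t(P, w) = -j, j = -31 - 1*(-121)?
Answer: 1/85418 ≈ 1.1707e-5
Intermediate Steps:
j = 90 (j = -31 + 121 = 90)
t(P, w) = -90 (t(P, w) = -1*90 = -90)
1/(85508 + t(U, -226)) = 1/(85508 - 90) = 1/85418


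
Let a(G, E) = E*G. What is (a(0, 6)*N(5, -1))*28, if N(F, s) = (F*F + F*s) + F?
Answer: 0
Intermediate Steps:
N(F, s) = F + F² + F*s (N(F, s) = (F² + F*s) + F = F + F² + F*s)
(a(0, 6)*N(5, -1))*28 = ((6*0)*(5*(1 + 5 - 1)))*28 = (0*(5*5))*28 = (0*25)*28 = 0*28 = 0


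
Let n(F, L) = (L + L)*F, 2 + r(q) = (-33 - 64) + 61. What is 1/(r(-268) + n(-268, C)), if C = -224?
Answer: 1/120026 ≈ 8.3315e-6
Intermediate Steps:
r(q) = -38 (r(q) = -2 + ((-33 - 64) + 61) = -2 + (-97 + 61) = -2 - 36 = -38)
n(F, L) = 2*F*L (n(F, L) = (2*L)*F = 2*F*L)
1/(r(-268) + n(-268, C)) = 1/(-38 + 2*(-268)*(-224)) = 1/(-38 + 120064) = 1/120026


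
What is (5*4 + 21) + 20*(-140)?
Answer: -2759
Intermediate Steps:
(5*4 + 21) + 20*(-140) = (20 + 21) - 2800 = 41 - 2800 = -2759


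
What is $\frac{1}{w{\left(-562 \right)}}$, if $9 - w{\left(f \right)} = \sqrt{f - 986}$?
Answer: $\frac{1}{181} + \frac{2 i \sqrt{43}}{543} \approx 0.0055249 + 0.024153 i$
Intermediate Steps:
$w{\left(f \right)} = 9 - \sqrt{-986 + f}$ ($w{\left(f \right)} = 9 - \sqrt{f - 986} = 9 - \sqrt{-986 + f}$)
$\frac{1}{w{\left(-562 \right)}} = \frac{1}{9 - \sqrt{-986 - 562}} = \frac{1}{9 - \sqrt{-1548}} = \frac{1}{9 - 6 i \sqrt{43}}$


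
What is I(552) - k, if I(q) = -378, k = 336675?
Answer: -337053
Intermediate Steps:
I(552) - k = -378 - 1*336675 = -378 - 336675 = -337053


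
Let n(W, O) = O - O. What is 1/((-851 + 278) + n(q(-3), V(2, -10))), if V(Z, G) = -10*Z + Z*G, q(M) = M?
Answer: -1/573 ≈ -0.0017452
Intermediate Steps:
V(Z, G) = -10*Z + G*Z
n(W, O) = 0
1/((-851 + 278) + n(q(-3), V(2, -10))) = 1/((-851 + 278) + 0) = 1/(-573 + 0) = 1/(-573) = -1/573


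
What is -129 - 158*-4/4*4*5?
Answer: 3031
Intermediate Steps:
-129 - 158*-4/4*4*5 = -129 - 158*-4*¼*4*5 = -129 - 158*(-1*4)*5 = -129 - (-632)*5 = -129 - 158*(-20) = -129 + 3160 = 3031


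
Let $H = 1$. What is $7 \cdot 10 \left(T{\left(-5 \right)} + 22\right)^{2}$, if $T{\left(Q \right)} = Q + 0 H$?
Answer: $20230$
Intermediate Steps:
$T{\left(Q \right)} = Q$ ($T{\left(Q \right)} = Q + 0 \cdot 1 = Q + 0 = Q$)
$7 \cdot 10 \left(T{\left(-5 \right)} + 22\right)^{2} = 7 \cdot 10 \left(-5 + 22\right)^{2} = 70 \cdot 17^{2} = 70 \cdot 289 = 20230$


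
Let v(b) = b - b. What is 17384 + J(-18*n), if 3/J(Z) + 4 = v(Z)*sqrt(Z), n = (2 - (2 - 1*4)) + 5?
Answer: 69533/4 ≈ 17383.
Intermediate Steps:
n = 9 (n = (2 - (2 - 4)) + 5 = (2 - 1*(-2)) + 5 = (2 + 2) + 5 = 4 + 5 = 9)
v(b) = 0
J(Z) = -3/4 (J(Z) = 3/(-4 + 0*sqrt(Z)) = 3/(-4 + 0) = 3/(-4) = 3*(-1/4) = -3/4)
17384 + J(-18*n) = 17384 - 3/4 = 69533/4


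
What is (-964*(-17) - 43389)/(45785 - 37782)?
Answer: -27001/8003 ≈ -3.3739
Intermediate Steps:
(-964*(-17) - 43389)/(45785 - 37782) = (16388 - 43389)/8003 = -27001*1/8003 = -27001/8003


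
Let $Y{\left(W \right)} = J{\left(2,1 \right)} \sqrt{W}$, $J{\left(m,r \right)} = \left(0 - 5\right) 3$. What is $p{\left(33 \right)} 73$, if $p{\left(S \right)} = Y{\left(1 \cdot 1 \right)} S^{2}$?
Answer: $-1192455$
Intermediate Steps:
$J{\left(m,r \right)} = -15$ ($J{\left(m,r \right)} = \left(-5\right) 3 = -15$)
$Y{\left(W \right)} = - 15 \sqrt{W}$
$p{\left(S \right)} = - 15 S^{2}$ ($p{\left(S \right)} = - 15 \sqrt{1 \cdot 1} S^{2} = - 15 \sqrt{1} S^{2} = \left(-15\right) 1 S^{2} = - 15 S^{2}$)
$p{\left(33 \right)} 73 = - 15 \cdot 33^{2} \cdot 73 = \left(-15\right) 1089 \cdot 73 = \left(-16335\right) 73 = -1192455$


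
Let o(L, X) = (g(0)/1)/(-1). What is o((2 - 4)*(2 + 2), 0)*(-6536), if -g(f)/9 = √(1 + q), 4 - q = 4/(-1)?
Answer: -176472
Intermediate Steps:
q = 8 (q = 4 - 4/(-1) = 4 - 4*(-1) = 4 - 1*(-4) = 4 + 4 = 8)
g(f) = -27 (g(f) = -9*√(1 + 8) = -9*√9 = -9*3 = -27)
o(L, X) = 27 (o(L, X) = -27/1/(-1) = -27*1*(-1) = -27*(-1) = 27)
o((2 - 4)*(2 + 2), 0)*(-6536) = 27*(-6536) = -176472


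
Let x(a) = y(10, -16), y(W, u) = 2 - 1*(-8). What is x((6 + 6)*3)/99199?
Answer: 10/99199 ≈ 0.00010081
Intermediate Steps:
y(W, u) = 10 (y(W, u) = 2 + 8 = 10)
x(a) = 10
x((6 + 6)*3)/99199 = 10/99199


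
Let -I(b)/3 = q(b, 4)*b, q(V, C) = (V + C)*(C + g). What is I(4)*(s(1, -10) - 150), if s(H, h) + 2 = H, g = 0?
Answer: 57984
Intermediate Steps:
s(H, h) = -2 + H
q(V, C) = C*(C + V) (q(V, C) = (V + C)*(C + 0) = (C + V)*C = C*(C + V))
I(b) = -3*b*(16 + 4*b) (I(b) = -3*4*(4 + b)*b = -3*(16 + 4*b)*b = -3*b*(16 + 4*b))
I(4)*(s(1, -10) - 150) = (-12*4*(4 + 4))*((-2 + 1) - 150) = (-12*4*8)*(-1 - 150) = -384*(-151) = 57984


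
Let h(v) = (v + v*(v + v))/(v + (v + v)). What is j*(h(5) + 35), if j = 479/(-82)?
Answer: -27782/123 ≈ -225.87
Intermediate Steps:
j = -479/82 (j = 479*(-1/82) = -479/82 ≈ -5.8415)
h(v) = (v + 2*v²)/(3*v) (h(v) = (v + v*(2*v))/(v + 2*v) = (v + 2*v²)/((3*v)) = (v + 2*v²)*(1/(3*v)) = (v + 2*v²)/(3*v))
j*(h(5) + 35) = -479*((⅓ + (⅔)*5) + 35)/82 = -479*((⅓ + 10/3) + 35)/82 = -479*(11/3 + 35)/82 = -479/82*116/3 = -27782/123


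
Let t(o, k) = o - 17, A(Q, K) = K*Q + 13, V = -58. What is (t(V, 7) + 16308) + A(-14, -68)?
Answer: 17198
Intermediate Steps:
A(Q, K) = 13 + K*Q
t(o, k) = -17 + o
(t(V, 7) + 16308) + A(-14, -68) = ((-17 - 58) + 16308) + (13 - 68*(-14)) = (-75 + 16308) + (13 + 952) = 16233 + 965 = 17198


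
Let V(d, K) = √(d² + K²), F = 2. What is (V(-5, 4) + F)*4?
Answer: 8 + 4*√41 ≈ 33.612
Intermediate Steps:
V(d, K) = √(K² + d²)
(V(-5, 4) + F)*4 = (√(4² + (-5)²) + 2)*4 = (√(16 + 25) + 2)*4 = (√41 + 2)*4 = (2 + √41)*4 = 8 + 4*√41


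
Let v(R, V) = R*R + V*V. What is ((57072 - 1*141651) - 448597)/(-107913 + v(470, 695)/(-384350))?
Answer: 8197047824/1659082619 ≈ 4.9407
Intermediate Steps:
v(R, V) = R² + V²
((57072 - 1*141651) - 448597)/(-107913 + v(470, 695)/(-384350)) = ((57072 - 1*141651) - 448597)/(-107913 + (470² + 695²)/(-384350)) = ((57072 - 141651) - 448597)/(-107913 + (220900 + 483025)*(-1/384350)) = (-84579 - 448597)/(-107913 + 703925*(-1/384350)) = -533176/(-107913 - 28157/15374) = -533176/(-1659082619/15374) = -533176*(-15374/1659082619) = 8197047824/1659082619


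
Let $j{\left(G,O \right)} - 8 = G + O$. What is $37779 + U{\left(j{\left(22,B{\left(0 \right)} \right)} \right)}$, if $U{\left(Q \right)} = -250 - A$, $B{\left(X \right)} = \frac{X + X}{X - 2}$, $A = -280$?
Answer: $37809$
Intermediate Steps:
$B{\left(X \right)} = \frac{2 X}{-2 + X}$
$j{\left(G,O \right)} = 8 + G + O$ ($j{\left(G,O \right)} = 8 + \left(G + O\right) = 8 + G + O$)
$U{\left(Q \right)} = 30$ ($U{\left(Q \right)} = -250 - -280 = -250 + 280 = 30$)
$37779 + U{\left(j{\left(22,B{\left(0 \right)} \right)} \right)} = 37779 + 30 = 37809$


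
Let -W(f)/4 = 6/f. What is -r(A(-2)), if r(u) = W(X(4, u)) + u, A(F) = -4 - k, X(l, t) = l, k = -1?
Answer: 9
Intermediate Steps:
A(F) = -3 (A(F) = -4 - 1*(-1) = -4 + 1 = -3)
W(f) = -24/f
r(u) = -6 + u (r(u) = -24/4 + u = -24*¼ + u = -6 + u)
-r(A(-2)) = -(-6 - 3) = -1*(-9) = 9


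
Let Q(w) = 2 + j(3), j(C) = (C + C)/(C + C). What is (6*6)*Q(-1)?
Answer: 108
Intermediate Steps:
j(C) = 1 (j(C) = (2*C)/((2*C)) = (2*C)*(1/(2*C)) = 1)
Q(w) = 3 (Q(w) = 2 + 1 = 3)
(6*6)*Q(-1) = (6*6)*3 = 36*3 = 108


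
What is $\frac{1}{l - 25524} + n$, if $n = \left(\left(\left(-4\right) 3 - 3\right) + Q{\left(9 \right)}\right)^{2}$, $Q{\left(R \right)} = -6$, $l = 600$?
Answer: $\frac{10991483}{24924} \approx 441.0$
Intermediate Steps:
$n = 441$ ($n = \left(\left(\left(-4\right) 3 - 3\right) - 6\right)^{2} = \left(\left(-12 - 3\right) - 6\right)^{2} = \left(-15 - 6\right)^{2} = \left(-21\right)^{2} = 441$)
$\frac{1}{l - 25524} + n = \frac{1}{600 - 25524} + 441 = \frac{1}{-24924} + 441 = - \frac{1}{24924} + 441 = \frac{10991483}{24924}$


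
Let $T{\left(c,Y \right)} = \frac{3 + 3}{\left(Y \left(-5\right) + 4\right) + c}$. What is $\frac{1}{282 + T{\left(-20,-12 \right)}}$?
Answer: $\frac{22}{6207} \approx 0.0035444$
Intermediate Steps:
$T{\left(c,Y \right)} = \frac{6}{4 + c - 5 Y}$ ($T{\left(c,Y \right)} = \frac{6}{\left(- 5 Y + 4\right) + c} = \frac{6}{\left(4 - 5 Y\right) + c} = \frac{6}{4 + c - 5 Y}$)
$\frac{1}{282 + T{\left(-20,-12 \right)}} = \frac{1}{282 + \frac{6}{4 - 20 - -60}} = \frac{1}{282 + \frac{6}{4 - 20 + 60}} = \frac{1}{282 + \frac{6}{44}} = \frac{1}{282 + 6 \cdot \frac{1}{44}} = \frac{1}{282 + \frac{3}{22}} = \frac{1}{\frac{6207}{22}} = \frac{22}{6207}$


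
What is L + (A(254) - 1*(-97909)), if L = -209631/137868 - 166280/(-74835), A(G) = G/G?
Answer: 67345276648997/687823452 ≈ 97911.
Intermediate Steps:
A(G) = 1
L = 482463677/687823452 (L = -209631*1/137868 - 166280*(-1/74835) = -69877/45956 + 33256/14967 = 482463677/687823452 ≈ 0.70144)
L + (A(254) - 1*(-97909)) = 482463677/687823452 + (1 - 1*(-97909)) = 482463677/687823452 + (1 + 97909) = 482463677/687823452 + 97910 = 67345276648997/687823452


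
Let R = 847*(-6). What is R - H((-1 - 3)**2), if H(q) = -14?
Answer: -5068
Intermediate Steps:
R = -5082
R - H((-1 - 3)**2) = -5082 - 1*(-14) = -5082 + 14 = -5068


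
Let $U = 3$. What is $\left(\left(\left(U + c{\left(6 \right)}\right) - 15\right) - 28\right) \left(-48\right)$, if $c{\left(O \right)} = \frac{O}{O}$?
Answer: $1872$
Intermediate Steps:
$c{\left(O \right)} = 1$
$\left(\left(\left(U + c{\left(6 \right)}\right) - 15\right) - 28\right) \left(-48\right) = \left(\left(\left(3 + 1\right) - 15\right) - 28\right) \left(-48\right) = \left(\left(4 - 15\right) - 28\right) \left(-48\right) = \left(-11 - 28\right) \left(-48\right) = \left(-39\right) \left(-48\right) = 1872$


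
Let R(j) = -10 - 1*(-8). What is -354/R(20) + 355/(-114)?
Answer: 19823/114 ≈ 173.89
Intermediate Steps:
R(j) = -2 (R(j) = -10 + 8 = -2)
-354/R(20) + 355/(-114) = -354/(-2) + 355/(-114) = -354*(-½) + 355*(-1/114) = 177 - 355/114 = 19823/114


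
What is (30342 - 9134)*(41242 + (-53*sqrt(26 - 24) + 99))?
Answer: 876759928 - 1124024*sqrt(2) ≈ 8.7517e+8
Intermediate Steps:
(30342 - 9134)*(41242 + (-53*sqrt(26 - 24) + 99)) = 21208*(41242 + (-53*sqrt(2) + 99)) = 21208*(41242 + (99 - 53*sqrt(2))) = 21208*(41341 - 53*sqrt(2)) = 876759928 - 1124024*sqrt(2)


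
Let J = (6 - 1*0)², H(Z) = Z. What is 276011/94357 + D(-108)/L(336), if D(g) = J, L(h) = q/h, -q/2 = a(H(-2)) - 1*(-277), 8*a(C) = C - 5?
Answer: -3955660789/208434613 ≈ -18.978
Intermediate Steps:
a(C) = -5/8 + C/8 (a(C) = (C - 5)/8 = (-5 + C)/8 = -5/8 + C/8)
q = -2209/4 (q = -2*((-5/8 + (⅛)*(-2)) - 1*(-277)) = -2*((-5/8 - ¼) + 277) = -2*(-7/8 + 277) = -2*2209/8 = -2209/4 ≈ -552.25)
L(h) = -2209/(4*h)
J = 36 (J = (6 + 0)² = 6² = 36)
D(g) = 36
276011/94357 + D(-108)/L(336) = 276011/94357 + 36/((-2209/4/336)) = 276011*(1/94357) + 36/((-2209/4*1/336)) = 276011/94357 + 36/(-2209/1344) = 276011/94357 + 36*(-1344/2209) = 276011/94357 - 48384/2209 = -3955660789/208434613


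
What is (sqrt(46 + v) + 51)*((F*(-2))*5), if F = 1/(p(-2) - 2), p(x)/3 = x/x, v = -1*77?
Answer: -510 - 10*I*sqrt(31) ≈ -510.0 - 55.678*I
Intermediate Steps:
v = -77
p(x) = 3 (p(x) = 3*(x/x) = 3*1 = 3)
F = 1 (F = 1/(3 - 2) = 1/1 = 1)
(sqrt(46 + v) + 51)*((F*(-2))*5) = (sqrt(46 - 77) + 51)*((1*(-2))*5) = (sqrt(-31) + 51)*(-2*5) = (I*sqrt(31) + 51)*(-10) = (51 + I*sqrt(31))*(-10) = -510 - 10*I*sqrt(31)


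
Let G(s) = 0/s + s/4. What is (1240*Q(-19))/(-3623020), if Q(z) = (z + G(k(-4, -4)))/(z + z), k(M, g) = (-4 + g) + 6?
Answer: -1209/6883738 ≈ -0.00017563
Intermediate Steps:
k(M, g) = 2 + g
G(s) = s/4 (G(s) = 0 + s*(¼) = 0 + s/4 = s/4)
Q(z) = (-½ + z)/(2*z) (Q(z) = (z + (2 - 4)/4)/(z + z) = (z + (¼)*(-2))/((2*z)) = (z - ½)*(1/(2*z)) = (-½ + z)*(1/(2*z)) = (-½ + z)/(2*z))
(1240*Q(-19))/(-3623020) = (1240*((¼)*(-1 + 2*(-19))/(-19)))/(-3623020) = (1240*((¼)*(-1/19)*(-1 - 38)))*(-1/3623020) = (1240*((¼)*(-1/19)*(-39)))*(-1/3623020) = (1240*(39/76))*(-1/3623020) = (12090/19)*(-1/3623020) = -1209/6883738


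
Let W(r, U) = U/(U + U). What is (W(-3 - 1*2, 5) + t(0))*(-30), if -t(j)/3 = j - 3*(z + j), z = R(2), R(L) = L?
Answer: -555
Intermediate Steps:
z = 2
W(r, U) = ½ (W(r, U) = U/((2*U)) = (1/(2*U))*U = ½)
t(j) = 18 + 6*j (t(j) = -3*(j - 3*(2 + j)) = -3*(j + (-6 - 3*j)) = -3*(-6 - 2*j) = 18 + 6*j)
(W(-3 - 1*2, 5) + t(0))*(-30) = (½ + (18 + 6*0))*(-30) = (½ + (18 + 0))*(-30) = (½ + 18)*(-30) = (37/2)*(-30) = -555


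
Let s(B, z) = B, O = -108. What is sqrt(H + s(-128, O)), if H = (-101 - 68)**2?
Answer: sqrt(28433) ≈ 168.62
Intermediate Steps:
H = 28561 (H = (-169)**2 = 28561)
sqrt(H + s(-128, O)) = sqrt(28561 - 128) = sqrt(28433)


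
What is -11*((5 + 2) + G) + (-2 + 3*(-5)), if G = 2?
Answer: -116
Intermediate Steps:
-11*((5 + 2) + G) + (-2 + 3*(-5)) = -11*((5 + 2) + 2) + (-2 + 3*(-5)) = -11*(7 + 2) + (-2 - 15) = -11*9 - 17 = -99 - 17 = -116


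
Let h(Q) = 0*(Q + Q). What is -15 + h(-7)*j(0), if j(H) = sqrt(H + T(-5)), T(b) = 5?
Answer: -15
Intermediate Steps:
h(Q) = 0 (h(Q) = 0*(2*Q) = 0)
j(H) = sqrt(5 + H) (j(H) = sqrt(H + 5) = sqrt(5 + H))
-15 + h(-7)*j(0) = -15 + 0*sqrt(5 + 0) = -15 + 0*sqrt(5) = -15 + 0 = -15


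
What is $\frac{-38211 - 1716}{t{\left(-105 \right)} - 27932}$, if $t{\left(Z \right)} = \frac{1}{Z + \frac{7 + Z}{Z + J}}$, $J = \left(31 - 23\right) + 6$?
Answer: $\frac{17980459}{12578715} \approx 1.4294$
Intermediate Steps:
$J = 14$ ($J = 8 + 6 = 14$)
$t{\left(Z \right)} = \frac{1}{Z + \frac{7 + Z}{14 + Z}}$ ($t{\left(Z \right)} = \frac{1}{Z + \frac{7 + Z}{Z + 14}} = \frac{1}{Z + \frac{7 + Z}{14 + Z}}$)
$\frac{-38211 - 1716}{t{\left(-105 \right)} - 27932} = \frac{-38211 - 1716}{\frac{14 - 105}{7 + \left(-105\right)^{2} + 15 \left(-105\right)} - 27932} = - \frac{39927}{\frac{1}{7 + 11025 - 1575} \left(-91\right) - 27932} = - \frac{39927}{\frac{1}{9457} \left(-91\right) - 27932} = - \frac{39927}{- \frac{13}{1351} - 27932} = - \frac{39927}{- \frac{37736145}{1351}} = \left(-39927\right) \left(- \frac{1351}{37736145}\right) = \frac{17980459}{12578715}$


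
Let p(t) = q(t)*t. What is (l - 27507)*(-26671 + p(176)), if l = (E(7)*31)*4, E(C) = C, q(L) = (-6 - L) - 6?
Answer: 1591920001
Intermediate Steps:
q(L) = -12 - L
p(t) = t*(-12 - t) (p(t) = (-12 - t)*t = t*(-12 - t))
l = 868 (l = (7*31)*4 = 217*4 = 868)
(l - 27507)*(-26671 + p(176)) = (868 - 27507)*(-26671 - 1*176*(12 + 176)) = -26639*(-26671 - 1*176*188) = -26639*(-26671 - 33088) = -26639*(-59759) = 1591920001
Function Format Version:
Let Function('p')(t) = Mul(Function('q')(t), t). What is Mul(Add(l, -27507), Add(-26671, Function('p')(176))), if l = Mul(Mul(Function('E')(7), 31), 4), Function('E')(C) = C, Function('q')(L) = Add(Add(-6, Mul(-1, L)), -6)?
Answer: 1591920001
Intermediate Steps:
Function('q')(L) = Add(-12, Mul(-1, L))
Function('p')(t) = Mul(t, Add(-12, Mul(-1, t))) (Function('p')(t) = Mul(Add(-12, Mul(-1, t)), t) = Mul(t, Add(-12, Mul(-1, t))))
l = 868 (l = Mul(Mul(7, 31), 4) = Mul(217, 4) = 868)
Mul(Add(l, -27507), Add(-26671, Function('p')(176))) = Mul(Add(868, -27507), Add(-26671, Mul(-1, 176, Add(12, 176)))) = Mul(-26639, Add(-26671, Mul(-1, 176, 188))) = Mul(-26639, Add(-26671, -33088)) = Mul(-26639, -59759) = 1591920001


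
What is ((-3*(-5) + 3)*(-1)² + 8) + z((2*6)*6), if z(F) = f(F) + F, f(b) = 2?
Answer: 100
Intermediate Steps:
z(F) = 2 + F
((-3*(-5) + 3)*(-1)² + 8) + z((2*6)*6) = ((-3*(-5) + 3)*(-1)² + 8) + (2 + (2*6)*6) = ((15 + 3)*1 + 8) + (2 + 12*6) = (18*1 + 8) + (2 + 72) = (18 + 8) + 74 = 26 + 74 = 100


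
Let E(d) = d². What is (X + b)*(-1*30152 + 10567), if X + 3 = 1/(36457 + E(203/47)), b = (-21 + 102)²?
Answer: -10348890834629725/80574722 ≈ -1.2844e+8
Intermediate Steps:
b = 6561 (b = 81² = 6561)
X = -241721957/80574722 (X = -3 + 1/(36457 + (203/47)²) = -3 + 1/(36457 + 41209/2209) = -3 + 1/(80574722/2209) = -3 + 2209/80574722 = -241721957/80574722 ≈ -3.0000)
(X + b)*(-1*30152 + 10567) = (-241721957/80574722 + 6561)*(-1*30152 + 10567) = 528409029085*(-30152 + 10567)/80574722 = (528409029085/80574722)*(-19585) = -10348890834629725/80574722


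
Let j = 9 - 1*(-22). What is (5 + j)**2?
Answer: 1296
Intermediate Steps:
j = 31 (j = 9 + 22 = 31)
(5 + j)**2 = (5 + 31)**2 = 36**2 = 1296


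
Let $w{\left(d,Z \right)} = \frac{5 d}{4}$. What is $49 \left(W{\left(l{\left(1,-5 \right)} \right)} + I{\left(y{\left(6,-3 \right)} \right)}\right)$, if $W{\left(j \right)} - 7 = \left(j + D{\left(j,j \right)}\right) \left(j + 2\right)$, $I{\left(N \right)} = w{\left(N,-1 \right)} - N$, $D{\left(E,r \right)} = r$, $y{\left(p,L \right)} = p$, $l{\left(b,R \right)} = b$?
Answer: $\frac{1421}{2} \approx 710.5$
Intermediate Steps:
$w{\left(d,Z \right)} = \frac{5 d}{4}$ ($w{\left(d,Z \right)} = 5 d \frac{1}{4} = \frac{5 d}{4}$)
$I{\left(N \right)} = \frac{N}{4}$ ($I{\left(N \right)} = \frac{5 N}{4} - N = \frac{N}{4}$)
$W{\left(j \right)} = 7 + 2 j \left(2 + j\right)$ ($W{\left(j \right)} = 7 + \left(j + j\right) \left(j + 2\right) = 7 + 2 j \left(2 + j\right)$)
$49 \left(W{\left(l{\left(1,-5 \right)} \right)} + I{\left(y{\left(6,-3 \right)} \right)}\right) = 49 \left(\left(7 + 2 \cdot 1^{2} + 4 \cdot 1\right) + \frac{1}{4} \cdot 6\right) = 49 \left(\left(7 + 2 \cdot 1 + 4\right) + \frac{3}{2}\right) = 49 \left(\left(7 + 2 + 4\right) + \frac{3}{2}\right) = 49 \left(13 + \frac{3}{2}\right) = 49 \cdot \frac{29}{2} = \frac{1421}{2}$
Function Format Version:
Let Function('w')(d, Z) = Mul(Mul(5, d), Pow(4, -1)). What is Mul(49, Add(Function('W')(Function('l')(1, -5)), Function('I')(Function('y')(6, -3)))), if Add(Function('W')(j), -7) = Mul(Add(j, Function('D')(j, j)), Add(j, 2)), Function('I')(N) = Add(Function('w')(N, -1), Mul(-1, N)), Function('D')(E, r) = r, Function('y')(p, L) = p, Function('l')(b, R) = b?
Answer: Rational(1421, 2) ≈ 710.50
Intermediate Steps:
Function('w')(d, Z) = Mul(Rational(5, 4), d) (Function('w')(d, Z) = Mul(Mul(5, d), Rational(1, 4)) = Mul(Rational(5, 4), d))
Function('I')(N) = Mul(Rational(1, 4), N) (Function('I')(N) = Add(Mul(Rational(5, 4), N), Mul(-1, N)) = Mul(Rational(1, 4), N))
Function('W')(j) = Add(7, Mul(2, j, Add(2, j))) (Function('W')(j) = Add(7, Mul(Add(j, j), Add(j, 2))) = Add(7, Mul(Mul(2, j), Add(2, j))) = Add(7, Mul(2, j, Add(2, j))))
Mul(49, Add(Function('W')(Function('l')(1, -5)), Function('I')(Function('y')(6, -3)))) = Mul(49, Add(Add(7, Mul(2, Pow(1, 2)), Mul(4, 1)), Mul(Rational(1, 4), 6))) = Mul(49, Add(Add(7, Mul(2, 1), 4), Rational(3, 2))) = Mul(49, Add(Add(7, 2, 4), Rational(3, 2))) = Mul(49, Add(13, Rational(3, 2))) = Mul(49, Rational(29, 2)) = Rational(1421, 2)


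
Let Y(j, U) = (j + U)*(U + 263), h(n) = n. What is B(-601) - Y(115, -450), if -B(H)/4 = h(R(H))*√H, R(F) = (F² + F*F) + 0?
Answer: -62645 - 2889608*I*√601 ≈ -62645.0 - 7.084e+7*I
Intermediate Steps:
R(F) = 2*F² (R(F) = (F² + F²) + 0 = 2*F² + 0 = 2*F²)
Y(j, U) = (263 + U)*(U + j) (Y(j, U) = (U + j)*(263 + U) = (263 + U)*(U + j))
B(H) = -8*H^(5/2) (B(H) = -4*2*H²*√H = -8*H^(5/2))
B(-601) - Y(115, -450) = -2889608*I*√601 - ((-450)² + 263*(-450) + 263*115 - 450*115) = -2889608*I*√601 - (202500 - 118350 + 30245 - 51750) = -2889608*I*√601 - 1*62645 = -2889608*I*√601 - 62645 = -62645 - 2889608*I*√601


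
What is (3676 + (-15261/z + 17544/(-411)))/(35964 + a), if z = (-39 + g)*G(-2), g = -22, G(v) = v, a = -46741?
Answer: -58636451/180126778 ≈ -0.32553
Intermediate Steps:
z = 122 (z = (-39 - 22)*(-2) = -61*(-2) = 122)
(3676 + (-15261/z + 17544/(-411)))/(35964 + a) = (3676 + (-15261/122 + 17544/(-411)))/(35964 - 46741) = (3676 + (-15261*1/122 + 17544*(-1/411)))/(-10777) = (3676 + (-15261/122 - 5848/137))*(-1/10777) = (3676 - 2804213/16714)*(-1/10777) = (58636451/16714)*(-1/10777) = -58636451/180126778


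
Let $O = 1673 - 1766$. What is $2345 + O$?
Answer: $2252$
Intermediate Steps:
$O = -93$ ($O = 1673 - 1766 = -93$)
$2345 + O = 2345 - 93 = 2252$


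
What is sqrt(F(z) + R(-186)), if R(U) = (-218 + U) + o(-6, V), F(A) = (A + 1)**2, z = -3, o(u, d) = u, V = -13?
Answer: I*sqrt(406) ≈ 20.149*I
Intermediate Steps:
F(A) = (1 + A)**2
R(U) = -224 + U (R(U) = (-218 + U) - 6 = -224 + U)
sqrt(F(z) + R(-186)) = sqrt((1 - 3)**2 + (-224 - 186)) = sqrt((-2)**2 - 410) = sqrt(4 - 410) = sqrt(-406) = I*sqrt(406)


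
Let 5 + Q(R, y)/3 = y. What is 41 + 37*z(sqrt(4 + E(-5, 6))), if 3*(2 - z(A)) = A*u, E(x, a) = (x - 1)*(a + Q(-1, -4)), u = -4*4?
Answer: 115 + 592*sqrt(130)/3 ≈ 2364.9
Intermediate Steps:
u = -16
Q(R, y) = -15 + 3*y
E(x, a) = (-1 + x)*(-27 + a) (E(x, a) = (x - 1)*(a + (-15 + 3*(-4))) = (-1 + x)*(a + (-15 - 12)) = (-1 + x)*(a - 27) = (-1 + x)*(-27 + a))
z(A) = 2 + 16*A/3 (z(A) = 2 - A*(-16)/3 = 2 - (-16)*A/3 = 2 + 16*A/3)
41 + 37*z(sqrt(4 + E(-5, 6))) = 41 + 37*(2 + 16*sqrt(4 + (27 - 1*6 - 27*(-5) + 6*(-5)))/3) = 41 + 37*(2 + 16*sqrt(4 + (27 - 6 + 135 - 30))/3) = 41 + 37*(2 + 16*sqrt(4 + 126)/3) = 41 + 37*(2 + 16*sqrt(130)/3) = 41 + (74 + 592*sqrt(130)/3) = 115 + 592*sqrt(130)/3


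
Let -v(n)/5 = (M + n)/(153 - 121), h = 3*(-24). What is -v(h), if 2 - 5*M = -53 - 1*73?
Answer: -29/4 ≈ -7.2500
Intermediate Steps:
M = 128/5 (M = ⅖ - (-53 - 1*73)/5 = ⅖ - (-53 - 73)/5 = ⅖ - ⅕*(-126) = ⅖ + 126/5 = 128/5 ≈ 25.600)
h = -72
v(n) = -4 - 5*n/32 (v(n) = -5*(128/5 + n)/(153 - 121) = -5*(128/5 + n)/32 = -5*(⅘ + n/32) = -4 - 5*n/32)
-v(h) = -(-4 - 5/32*(-72)) = -(-4 + 45/4) = -1*29/4 = -29/4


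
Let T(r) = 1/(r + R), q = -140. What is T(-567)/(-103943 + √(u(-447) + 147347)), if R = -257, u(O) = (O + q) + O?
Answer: 103943/8902496771264 + 3*√16257/8902496771264 ≈ 1.1719e-8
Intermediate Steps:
u(O) = -140 + 2*O (u(O) = (O - 140) + O = (-140 + O) + O = -140 + 2*O)
T(r) = 1/(-257 + r) (T(r) = 1/(r - 257) = 1/(-257 + r))
T(-567)/(-103943 + √(u(-447) + 147347)) = 1/((-257 - 567)*(-103943 + √((-140 + 2*(-447)) + 147347))) = 1/((-824)*(-103943 + √((-140 - 894) + 147347))) = -1/(824*(-103943 + √(-1034 + 147347))) = -1/(824*(-103943 + √146313)) = -1/(824*(-103943 + 3*√16257))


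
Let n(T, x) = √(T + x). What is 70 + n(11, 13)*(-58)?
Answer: 70 - 116*√6 ≈ -214.14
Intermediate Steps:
70 + n(11, 13)*(-58) = 70 + √(11 + 13)*(-58) = 70 + √24*(-58) = 70 + (2*√6)*(-58) = 70 - 116*√6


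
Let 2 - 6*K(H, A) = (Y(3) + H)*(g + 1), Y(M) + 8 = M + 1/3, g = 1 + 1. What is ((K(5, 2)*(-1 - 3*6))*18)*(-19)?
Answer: 1083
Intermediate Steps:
g = 2
Y(M) = -23/3 + M (Y(M) = -8 + (M + 1/3) = -8 + (M + ⅓) = -8 + (⅓ + M) = -23/3 + M)
K(H, A) = 8/3 - H/2 (K(H, A) = ⅓ - ((-23/3 + 3) + H)*(2 + 1)/6 = ⅓ - (-14/3 + H)*3/6 = ⅓ - (-14 + 3*H)/6 = ⅓ + (7/3 - H/2) = 8/3 - H/2)
((K(5, 2)*(-1 - 3*6))*18)*(-19) = (((8/3 - ½*5)*(-1 - 3*6))*18)*(-19) = (((8/3 - 5/2)*(-1 - 18))*18)*(-19) = (((⅙)*(-19))*18)*(-19) = -19/6*18*(-19) = -57*(-19) = 1083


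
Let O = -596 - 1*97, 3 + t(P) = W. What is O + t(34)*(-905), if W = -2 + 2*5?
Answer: -5218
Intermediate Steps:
W = 8 (W = -2 + 10 = 8)
t(P) = 5 (t(P) = -3 + 8 = 5)
O = -693 (O = -596 - 97 = -693)
O + t(34)*(-905) = -693 + 5*(-905) = -693 - 4525 = -5218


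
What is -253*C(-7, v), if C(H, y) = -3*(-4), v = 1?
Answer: -3036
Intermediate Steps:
C(H, y) = 12
-253*C(-7, v) = -253*12 = -3036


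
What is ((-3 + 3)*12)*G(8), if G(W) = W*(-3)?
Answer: 0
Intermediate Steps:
G(W) = -3*W
((-3 + 3)*12)*G(8) = ((-3 + 3)*12)*(-3*8) = (0*12)*(-24) = 0*(-24) = 0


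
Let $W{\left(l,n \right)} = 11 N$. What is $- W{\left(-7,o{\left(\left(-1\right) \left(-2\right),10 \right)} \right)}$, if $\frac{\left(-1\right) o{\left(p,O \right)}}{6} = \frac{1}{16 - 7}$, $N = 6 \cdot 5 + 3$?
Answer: $-363$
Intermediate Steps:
$N = 33$ ($N = 30 + 3 = 33$)
$o{\left(p,O \right)} = - \frac{2}{3}$ ($o{\left(p,O \right)} = - \frac{6}{16 - 7} = - \frac{6}{9} = \left(-6\right) \frac{1}{9} = - \frac{2}{3}$)
$W{\left(l,n \right)} = 363$ ($W{\left(l,n \right)} = 11 \cdot 33 = 363$)
$- W{\left(-7,o{\left(\left(-1\right) \left(-2\right),10 \right)} \right)} = \left(-1\right) 363 = -363$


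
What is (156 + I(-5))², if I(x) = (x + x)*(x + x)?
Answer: 65536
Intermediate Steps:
I(x) = 4*x² (I(x) = (2*x)*(2*x) = 4*x²)
(156 + I(-5))² = (156 + 4*(-5)²)² = (156 + 4*25)² = (156 + 100)² = 256² = 65536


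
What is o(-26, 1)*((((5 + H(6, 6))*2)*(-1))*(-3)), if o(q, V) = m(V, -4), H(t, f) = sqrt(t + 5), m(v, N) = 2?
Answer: 60 + 12*sqrt(11) ≈ 99.800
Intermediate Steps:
H(t, f) = sqrt(5 + t)
o(q, V) = 2
o(-26, 1)*((((5 + H(6, 6))*2)*(-1))*(-3)) = 2*((((5 + sqrt(5 + 6))*2)*(-1))*(-3)) = 2*((((5 + sqrt(11))*2)*(-1))*(-3)) = 2*(((10 + 2*sqrt(11))*(-1))*(-3)) = 2*((-10 - 2*sqrt(11))*(-3)) = 2*(30 + 6*sqrt(11)) = 60 + 12*sqrt(11)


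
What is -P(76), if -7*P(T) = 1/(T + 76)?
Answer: 1/1064 ≈ 0.00093985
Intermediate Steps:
P(T) = -1/(7*(76 + T)) (P(T) = -1/(7*(T + 76)) = -1/(7*(76 + T)))
-P(76) = -(-1)/(532 + 7*76) = -(-1)/(532 + 532) = -(-1)/1064 = -1*(-1/1064) = 1/1064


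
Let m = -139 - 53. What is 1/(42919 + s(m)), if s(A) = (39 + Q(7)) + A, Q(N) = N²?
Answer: 1/42815 ≈ 2.3356e-5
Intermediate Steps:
m = -192
s(A) = 88 + A (s(A) = (39 + 7²) + A = (39 + 49) + A = 88 + A)
1/(42919 + s(m)) = 1/(42919 + (88 - 192)) = 1/(42919 - 104) = 1/42815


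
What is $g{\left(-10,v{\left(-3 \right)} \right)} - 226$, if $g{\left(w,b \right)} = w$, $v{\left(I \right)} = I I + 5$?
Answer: $-236$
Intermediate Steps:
$v{\left(I \right)} = 5 + I^{2}$ ($v{\left(I \right)} = I^{2} + 5 = 5 + I^{2}$)
$g{\left(-10,v{\left(-3 \right)} \right)} - 226 = -10 - 226 = -236$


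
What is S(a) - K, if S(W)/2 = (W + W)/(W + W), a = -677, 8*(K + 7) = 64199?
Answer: -64127/8 ≈ -8015.9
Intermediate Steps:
K = 64143/8 (K = -7 + (1/8)*64199 = -7 + 64199/8 = 64143/8 ≈ 8017.9)
S(W) = 2 (S(W) = 2*((W + W)/(W + W)) = 2*((2*W)/((2*W))) = 2*((2*W)*(1/(2*W))) = 2*1 = 2)
S(a) - K = 2 - 1*64143/8 = 2 - 64143/8 = -64127/8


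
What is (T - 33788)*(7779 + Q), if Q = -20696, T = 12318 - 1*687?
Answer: 286201969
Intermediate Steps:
T = 11631 (T = 12318 - 687 = 11631)
(T - 33788)*(7779 + Q) = (11631 - 33788)*(7779 - 20696) = -22157*(-12917) = 286201969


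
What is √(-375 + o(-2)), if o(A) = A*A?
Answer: I*√371 ≈ 19.261*I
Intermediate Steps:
o(A) = A²
√(-375 + o(-2)) = √(-375 + (-2)²) = √(-375 + 4) = √(-371) = I*√371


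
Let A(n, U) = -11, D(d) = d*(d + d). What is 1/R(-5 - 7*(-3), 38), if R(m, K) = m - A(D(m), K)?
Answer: 1/27 ≈ 0.037037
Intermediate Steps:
D(d) = 2*d**2 (D(d) = d*(2*d) = 2*d**2)
R(m, K) = 11 + m (R(m, K) = m - 1*(-11) = m + 11 = 11 + m)
1/R(-5 - 7*(-3), 38) = 1/(11 + (-5 - 7*(-3))) = 1/(11 + (-5 + 21)) = 1/(11 + 16) = 1/27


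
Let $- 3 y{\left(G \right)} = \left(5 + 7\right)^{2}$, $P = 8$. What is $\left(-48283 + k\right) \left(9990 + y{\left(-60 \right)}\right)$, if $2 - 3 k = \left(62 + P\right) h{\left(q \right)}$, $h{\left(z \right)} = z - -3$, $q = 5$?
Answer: $-481878798$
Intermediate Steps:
$h{\left(z \right)} = 3 + z$ ($h{\left(z \right)} = z + 3 = 3 + z$)
$y{\left(G \right)} = -48$ ($y{\left(G \right)} = - \frac{\left(5 + 7\right)^{2}}{3} = - \frac{12^{2}}{3} = \left(- \frac{1}{3}\right) 144 = -48$)
$k = -186$ ($k = \frac{2}{3} - \frac{\left(62 + 8\right) \left(3 + 5\right)}{3} = \frac{2}{3} - \frac{70 \cdot 8}{3} = \frac{2}{3} - \frac{560}{3} = -186$)
$\left(-48283 + k\right) \left(9990 + y{\left(-60 \right)}\right) = \left(-48283 - 186\right) \left(9990 - 48\right) = \left(-48469\right) 9942 = -481878798$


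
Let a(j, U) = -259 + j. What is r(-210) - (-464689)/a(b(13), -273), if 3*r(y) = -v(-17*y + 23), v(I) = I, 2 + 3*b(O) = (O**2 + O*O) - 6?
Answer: -1929424/447 ≈ -4316.4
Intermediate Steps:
b(O) = -8/3 + 2*O**2/3 (b(O) = -2/3 + ((O**2 + O*O) - 6)/3 = -2/3 + ((O**2 + O**2) - 6)/3 = -2/3 + (2*O**2 - 6)/3 = -2/3 + (-6 + 2*O**2)/3 = -2/3 + (-2 + 2*O**2/3) = -8/3 + 2*O**2/3)
r(y) = -23/3 + 17*y/3 (r(y) = (-(-17*y + 23))/3 = (-(23 - 17*y))/3 = (-23 + 17*y)/3 = -23/3 + 17*y/3)
r(-210) - (-464689)/a(b(13), -273) = (-23/3 + (17/3)*(-210)) - (-464689)/(-259 + (-8/3 + (2/3)*13**2)) = (-23/3 - 1190) - (-464689)/(-259 + (-8/3 + (2/3)*169)) = -3593/3 - (-464689)/(-259 + (-8/3 + 338/3)) = -3593/3 - (-464689)/(-259 + 110) = -3593/3 - (-464689)/(-149) = -3593/3 - (-464689)*(-1)/149 = -3593/3 - 1*464689/149 = -3593/3 - 464689/149 = -1929424/447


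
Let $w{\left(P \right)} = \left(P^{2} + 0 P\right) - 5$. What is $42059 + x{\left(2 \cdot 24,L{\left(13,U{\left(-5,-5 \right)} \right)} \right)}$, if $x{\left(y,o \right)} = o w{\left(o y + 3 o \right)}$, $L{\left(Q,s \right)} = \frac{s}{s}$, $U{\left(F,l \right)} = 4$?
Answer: $44655$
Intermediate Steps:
$L{\left(Q,s \right)} = 1$
$w{\left(P \right)} = -5 + P^{2}$ ($w{\left(P \right)} = \left(P^{2} + 0\right) - 5 = P^{2} - 5 = -5 + P^{2}$)
$x{\left(y,o \right)} = o \left(-5 + \left(3 o + o y\right)^{2}\right)$ ($x{\left(y,o \right)} = o \left(-5 + \left(o y + 3 o\right)^{2}\right) = o \left(-5 + \left(3 o + o y\right)^{2}\right)$)
$42059 + x{\left(2 \cdot 24,L{\left(13,U{\left(-5,-5 \right)} \right)} \right)} = 42059 + 1 \left(-5 + 1^{2} \left(3 + 2 \cdot 24\right)^{2}\right) = 42059 + 1 \left(-5 + 1 \left(3 + 48\right)^{2}\right) = 42059 + 1 \left(-5 + 1 \cdot 51^{2}\right) = 42059 + 1 \left(-5 + 1 \cdot 2601\right) = 42059 + 1 \left(-5 + 2601\right) = 42059 + 1 \cdot 2596 = 42059 + 2596 = 44655$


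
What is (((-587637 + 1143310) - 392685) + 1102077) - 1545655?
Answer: -280590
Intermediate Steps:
(((-587637 + 1143310) - 392685) + 1102077) - 1545655 = ((555673 - 392685) + 1102077) - 1545655 = (162988 + 1102077) - 1545655 = 1265065 - 1545655 = -280590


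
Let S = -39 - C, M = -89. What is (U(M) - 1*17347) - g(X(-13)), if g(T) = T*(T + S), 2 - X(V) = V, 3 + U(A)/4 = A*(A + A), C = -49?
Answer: 45634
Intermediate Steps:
U(A) = -12 + 8*A² (U(A) = -12 + 4*(A*(A + A)) = -12 + 4*(A*(2*A)) = -12 + 4*(2*A²) = -12 + 8*A²)
X(V) = 2 - V
S = 10 (S = -39 - 1*(-49) = -39 + 49 = 10)
g(T) = T*(10 + T) (g(T) = T*(T + 10) = T*(10 + T))
(U(M) - 1*17347) - g(X(-13)) = ((-12 + 8*(-89)²) - 1*17347) - (2 - 1*(-13))*(10 + (2 - 1*(-13))) = ((-12 + 8*7921) - 17347) - (2 + 13)*(10 + (2 + 13)) = ((-12 + 63368) - 17347) - 15*(10 + 15) = (63356 - 17347) - 15*25 = 46009 - 1*375 = 46009 - 375 = 45634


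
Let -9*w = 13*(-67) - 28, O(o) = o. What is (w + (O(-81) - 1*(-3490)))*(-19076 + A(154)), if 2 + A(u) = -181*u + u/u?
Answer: -1482712580/9 ≈ -1.6475e+8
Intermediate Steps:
A(u) = -1 - 181*u (A(u) = -2 + (-181*u + u/u) = -2 + (-181*u + 1) = -2 + (1 - 181*u) = -1 - 181*u)
w = 899/9 (w = -(13*(-67) - 28)/9 = -(-871 - 28)/9 = -⅑*(-899) = 899/9 ≈ 99.889)
(w + (O(-81) - 1*(-3490)))*(-19076 + A(154)) = (899/9 + (-81 - 1*(-3490)))*(-19076 + (-1 - 181*154)) = (899/9 + (-81 + 3490))*(-19076 + (-1 - 27874)) = (899/9 + 3409)*(-19076 - 27875) = (31580/9)*(-46951) = -1482712580/9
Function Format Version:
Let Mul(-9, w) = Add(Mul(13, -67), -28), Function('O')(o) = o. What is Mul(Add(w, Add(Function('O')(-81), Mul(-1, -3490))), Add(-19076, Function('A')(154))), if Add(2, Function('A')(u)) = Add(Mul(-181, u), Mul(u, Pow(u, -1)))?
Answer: Rational(-1482712580, 9) ≈ -1.6475e+8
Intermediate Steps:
Function('A')(u) = Add(-1, Mul(-181, u)) (Function('A')(u) = Add(-2, Add(Mul(-181, u), Mul(u, Pow(u, -1)))) = Add(-2, Add(Mul(-181, u), 1)) = Add(-2, Add(1, Mul(-181, u))) = Add(-1, Mul(-181, u)))
w = Rational(899, 9) (w = Mul(Rational(-1, 9), Add(Mul(13, -67), -28)) = Mul(Rational(-1, 9), Add(-871, -28)) = Mul(Rational(-1, 9), -899) = Rational(899, 9) ≈ 99.889)
Mul(Add(w, Add(Function('O')(-81), Mul(-1, -3490))), Add(-19076, Function('A')(154))) = Mul(Add(Rational(899, 9), Add(-81, Mul(-1, -3490))), Add(-19076, Add(-1, Mul(-181, 154)))) = Mul(Add(Rational(899, 9), Add(-81, 3490)), Add(-19076, Add(-1, -27874))) = Mul(Add(Rational(899, 9), 3409), Add(-19076, -27875)) = Mul(Rational(31580, 9), -46951) = Rational(-1482712580, 9)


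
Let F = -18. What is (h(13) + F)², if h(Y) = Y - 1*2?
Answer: 49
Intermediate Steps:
h(Y) = -2 + Y (h(Y) = Y - 2 = -2 + Y)
(h(13) + F)² = ((-2 + 13) - 18)² = (11 - 18)² = (-7)² = 49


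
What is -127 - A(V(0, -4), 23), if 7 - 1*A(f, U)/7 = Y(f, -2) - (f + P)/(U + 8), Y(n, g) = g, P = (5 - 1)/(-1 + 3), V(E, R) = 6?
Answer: -5946/31 ≈ -191.81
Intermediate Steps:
P = 2 (P = 4/2 = 4*(1/2) = 2)
A(f, U) = 63 + 7*(2 + f)/(8 + U) (A(f, U) = 49 - 7*(-2 - (f + 2)/(U + 8)) = 49 - 7*(-2 - (2 + f)/(8 + U)) = 49 + (14 + 7*(2 + f)/(8 + U)) = 63 + 7*(2 + f)/(8 + U))
-127 - A(V(0, -4), 23) = -127 - 7*(74 + 6 + 9*23)/(8 + 23) = -127 - 7*(74 + 6 + 207)/31 = -127 - 7*287/31 = -127 - 1*2009/31 = -127 - 2009/31 = -5946/31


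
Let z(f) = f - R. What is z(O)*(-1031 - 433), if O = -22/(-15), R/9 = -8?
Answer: -537776/5 ≈ -1.0756e+5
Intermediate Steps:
R = -72 (R = 9*(-8) = -72)
O = 22/15 (O = -22*(-1/15) = 22/15 ≈ 1.4667)
z(f) = 72 + f (z(f) = f - 1*(-72) = f + 72 = 72 + f)
z(O)*(-1031 - 433) = (72 + 22/15)*(-1031 - 433) = (1102/15)*(-1464) = -537776/5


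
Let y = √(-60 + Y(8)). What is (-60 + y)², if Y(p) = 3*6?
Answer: (60 - I*√42)² ≈ 3558.0 - 777.69*I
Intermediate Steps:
Y(p) = 18
y = I*√42 (y = √(-60 + 18) = √(-42) = I*√42 ≈ 6.4807*I)
(-60 + y)² = (-60 + I*√42)²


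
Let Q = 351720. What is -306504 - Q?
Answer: -658224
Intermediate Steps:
-306504 - Q = -306504 - 1*351720 = -306504 - 351720 = -658224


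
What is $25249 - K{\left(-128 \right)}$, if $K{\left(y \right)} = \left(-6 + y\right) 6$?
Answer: $26053$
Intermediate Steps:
$K{\left(y \right)} = -36 + 6 y$
$25249 - K{\left(-128 \right)} = 25249 - \left(-36 + 6 \left(-128\right)\right) = 25249 - \left(-36 - 768\right) = 25249 - -804 = 25249 + 804 = 26053$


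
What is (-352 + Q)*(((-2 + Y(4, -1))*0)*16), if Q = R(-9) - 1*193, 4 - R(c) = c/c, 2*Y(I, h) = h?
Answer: 0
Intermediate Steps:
Y(I, h) = h/2
R(c) = 3 (R(c) = 4 - c/c = 4 - 1*1 = 4 - 1 = 3)
Q = -190 (Q = 3 - 1*193 = 3 - 193 = -190)
(-352 + Q)*(((-2 + Y(4, -1))*0)*16) = (-352 - 190)*(((-2 + (½)*(-1))*0)*16) = -542*(-2 - ½)*0*16 = -542*(-5/2*0)*16 = -0*16 = -542*0 = 0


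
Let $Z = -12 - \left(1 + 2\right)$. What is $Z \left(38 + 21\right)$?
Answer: $-885$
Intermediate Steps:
$Z = -15$ ($Z = -12 - 3 = -15$)
$Z \left(38 + 21\right) = - 15 \left(38 + 21\right) = \left(-15\right) 59 = -885$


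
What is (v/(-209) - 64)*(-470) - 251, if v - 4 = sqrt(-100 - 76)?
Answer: 6236141/209 + 1880*I*sqrt(11)/209 ≈ 29838.0 + 29.834*I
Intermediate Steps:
v = 4 + 4*I*sqrt(11) (v = 4 + sqrt(-100 - 76) = 4 + sqrt(-176) = 4 + 4*I*sqrt(11) ≈ 4.0 + 13.266*I)
(v/(-209) - 64)*(-470) - 251 = ((4 + 4*I*sqrt(11))/(-209) - 64)*(-470) - 251 = ((4 + 4*I*sqrt(11))*(-1/209) - 64)*(-470) - 251 = ((-4/209 - 4*I*sqrt(11)/209) - 64)*(-470) - 251 = (-13380/209 - 4*I*sqrt(11)/209)*(-470) - 251 = (6288600/209 + 1880*I*sqrt(11)/209) - 251 = 6236141/209 + 1880*I*sqrt(11)/209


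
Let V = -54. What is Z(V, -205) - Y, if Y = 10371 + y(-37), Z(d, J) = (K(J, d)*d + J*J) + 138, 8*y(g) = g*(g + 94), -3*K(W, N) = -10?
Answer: 255005/8 ≈ 31876.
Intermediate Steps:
K(W, N) = 10/3 (K(W, N) = -⅓*(-10) = 10/3)
y(g) = g*(94 + g)/8 (y(g) = (g*(g + 94))/8 = (g*(94 + g))/8 = g*(94 + g)/8)
Z(d, J) = 138 + J² + 10*d/3 (Z(d, J) = (10*d/3 + J*J) + 138 = (10*d/3 + J²) + 138 = (J² + 10*d/3) + 138 = 138 + J² + 10*d/3)
Y = 80859/8 (Y = 10371 + (⅛)*(-37)*(94 - 37) = 10371 + (⅛)*(-37)*57 = 10371 - 2109/8 = 80859/8 ≈ 10107.)
Z(V, -205) - Y = (138 + (-205)² + (10/3)*(-54)) - 1*80859/8 = (138 + 42025 - 180) - 80859/8 = 41983 - 80859/8 = 255005/8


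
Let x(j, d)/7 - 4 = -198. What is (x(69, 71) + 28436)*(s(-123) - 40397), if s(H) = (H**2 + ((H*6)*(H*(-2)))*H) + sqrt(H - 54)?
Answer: 603978472608 + 27078*I*sqrt(177) ≈ 6.0398e+11 + 3.6025e+5*I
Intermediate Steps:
x(j, d) = -1358 (x(j, d) = 28 + 7*(-198) = 28 - 1386 = -1358)
s(H) = H**2 + sqrt(-54 + H) - 12*H**3 (s(H) = (H**2 + ((6*H)*(-2*H))*H) + sqrt(-54 + H) = (H**2 + (-12*H**2)*H) + sqrt(-54 + H) = (H**2 - 12*H**3) + sqrt(-54 + H) = H**2 + sqrt(-54 + H) - 12*H**3)
(x(69, 71) + 28436)*(s(-123) - 40397) = (-1358 + 28436)*(((-123)**2 + sqrt(-54 - 123) - 12*(-123)**3) - 40397) = 27078*((15129 + sqrt(-177) - 12*(-1860867)) - 40397) = 27078*((15129 + I*sqrt(177) + 22330404) - 40397) = 27078*((22345533 + I*sqrt(177)) - 40397) = 27078*(22305136 + I*sqrt(177)) = 603978472608 + 27078*I*sqrt(177)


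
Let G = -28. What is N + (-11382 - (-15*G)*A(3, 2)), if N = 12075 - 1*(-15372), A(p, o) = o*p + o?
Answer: 12705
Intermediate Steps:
A(p, o) = o + o*p
N = 27447 (N = 12075 + 15372 = 27447)
N + (-11382 - (-15*G)*A(3, 2)) = 27447 + (-11382 - (-15*(-28))*2*(1 + 3)) = 27447 + (-11382 - 420*2*4) = 27447 + (-11382 - 420*8) = 27447 + (-11382 - 1*3360) = 27447 + (-11382 - 3360) = 27447 - 14742 = 12705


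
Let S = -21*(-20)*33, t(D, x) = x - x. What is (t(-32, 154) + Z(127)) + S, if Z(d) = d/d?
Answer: 13861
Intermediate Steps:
Z(d) = 1
t(D, x) = 0
S = 13860 (S = 420*33 = 13860)
(t(-32, 154) + Z(127)) + S = (0 + 1) + 13860 = 1 + 13860 = 13861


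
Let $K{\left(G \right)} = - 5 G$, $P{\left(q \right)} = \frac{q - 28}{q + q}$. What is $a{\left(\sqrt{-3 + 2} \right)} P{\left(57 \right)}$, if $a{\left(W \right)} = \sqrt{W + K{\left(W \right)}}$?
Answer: $\frac{29 \sqrt{- i}}{57} \approx 0.35976 - 0.35976 i$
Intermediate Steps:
$P{\left(q \right)} = \frac{-28 + q}{2 q}$
$a{\left(W \right)} = 2 \sqrt{- W}$ ($a{\left(W \right)} = \sqrt{W - 5 W} = \sqrt{- 4 W} = 2 \sqrt{- W}$)
$a{\left(\sqrt{-3 + 2} \right)} P{\left(57 \right)} = 2 \sqrt{- \sqrt{-3 + 2}} \frac{-28 + 57}{2 \cdot 57} = 2 \sqrt{- \sqrt{-1}} \cdot \frac{1}{2} \cdot \frac{1}{57} \cdot 29 = 2 \sqrt{- i} \frac{29}{114} = \frac{29 \sqrt{- i}}{57}$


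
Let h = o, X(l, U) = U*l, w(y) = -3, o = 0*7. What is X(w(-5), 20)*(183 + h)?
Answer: -10980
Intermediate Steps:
o = 0
h = 0
X(w(-5), 20)*(183 + h) = (20*(-3))*(183 + 0) = -60*183 = -10980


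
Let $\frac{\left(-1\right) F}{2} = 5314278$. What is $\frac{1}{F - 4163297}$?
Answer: $- \frac{1}{14791853} \approx -6.7605 \cdot 10^{-8}$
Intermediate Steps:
$F = -10628556$ ($F = \left(-2\right) 5314278 = -10628556$)
$\frac{1}{F - 4163297} = \frac{1}{-10628556 - 4163297} = \frac{1}{-14791853} = - \frac{1}{14791853}$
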